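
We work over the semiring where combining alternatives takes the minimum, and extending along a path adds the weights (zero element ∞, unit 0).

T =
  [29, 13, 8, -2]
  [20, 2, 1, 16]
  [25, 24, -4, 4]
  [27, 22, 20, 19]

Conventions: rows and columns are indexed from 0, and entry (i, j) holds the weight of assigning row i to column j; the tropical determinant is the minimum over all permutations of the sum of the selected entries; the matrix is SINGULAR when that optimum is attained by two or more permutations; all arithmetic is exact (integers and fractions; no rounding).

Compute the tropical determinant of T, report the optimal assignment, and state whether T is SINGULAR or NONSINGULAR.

σ = (0, 1, 2, 3): 29 + 2 + (-4) + 19 = 46
σ = (0, 1, 3, 2): 29 + 2 + 4 + 20 = 55
σ = (0, 2, 1, 3): 29 + 1 + 24 + 19 = 73
σ = (0, 2, 3, 1): 29 + 1 + 4 + 22 = 56
σ = (0, 3, 1, 2): 29 + 16 + 24 + 20 = 89
σ = (0, 3, 2, 1): 29 + 16 + (-4) + 22 = 63
σ = (1, 0, 2, 3): 13 + 20 + (-4) + 19 = 48
σ = (1, 0, 3, 2): 13 + 20 + 4 + 20 = 57
σ = (1, 2, 0, 3): 13 + 1 + 25 + 19 = 58
σ = (1, 2, 3, 0): 13 + 1 + 4 + 27 = 45
σ = (1, 3, 0, 2): 13 + 16 + 25 + 20 = 74
σ = (1, 3, 2, 0): 13 + 16 + (-4) + 27 = 52
σ = (2, 0, 1, 3): 8 + 20 + 24 + 19 = 71
σ = (2, 0, 3, 1): 8 + 20 + 4 + 22 = 54
σ = (2, 1, 0, 3): 8 + 2 + 25 + 19 = 54
σ = (2, 1, 3, 0): 8 + 2 + 4 + 27 = 41
σ = (2, 3, 0, 1): 8 + 16 + 25 + 22 = 71
σ = (2, 3, 1, 0): 8 + 16 + 24 + 27 = 75
σ = (3, 0, 1, 2): (-2) + 20 + 24 + 20 = 62
σ = (3, 0, 2, 1): (-2) + 20 + (-4) + 22 = 36
σ = (3, 1, 0, 2): (-2) + 2 + 25 + 20 = 45
σ = (3, 1, 2, 0): (-2) + 2 + (-4) + 27 = 23
σ = (3, 2, 0, 1): (-2) + 1 + 25 + 22 = 46
σ = (3, 2, 1, 0): (-2) + 1 + 24 + 27 = 50
Optimal value attained by: σ = (3, 1, 2, 0).
Answer: det⊕(T) = 23; verdict: NONSINGULAR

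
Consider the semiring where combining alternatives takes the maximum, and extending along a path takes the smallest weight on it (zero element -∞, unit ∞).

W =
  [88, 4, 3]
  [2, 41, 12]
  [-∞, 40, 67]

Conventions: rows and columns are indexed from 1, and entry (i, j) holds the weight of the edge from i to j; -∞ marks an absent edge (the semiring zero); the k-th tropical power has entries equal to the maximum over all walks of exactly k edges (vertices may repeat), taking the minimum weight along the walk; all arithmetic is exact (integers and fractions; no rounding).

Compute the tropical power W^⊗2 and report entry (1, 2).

W^⊗2:
  [88, 4, 4]
  [2, 41, 12]
  [2, 40, 67]
Key observation: the optimum is the walk 1->1->2, with weight 88 min 4 = 4.
Optimal value attained by: walk 1->1->2.
Answer: (W^⊗2)[1][2] = 4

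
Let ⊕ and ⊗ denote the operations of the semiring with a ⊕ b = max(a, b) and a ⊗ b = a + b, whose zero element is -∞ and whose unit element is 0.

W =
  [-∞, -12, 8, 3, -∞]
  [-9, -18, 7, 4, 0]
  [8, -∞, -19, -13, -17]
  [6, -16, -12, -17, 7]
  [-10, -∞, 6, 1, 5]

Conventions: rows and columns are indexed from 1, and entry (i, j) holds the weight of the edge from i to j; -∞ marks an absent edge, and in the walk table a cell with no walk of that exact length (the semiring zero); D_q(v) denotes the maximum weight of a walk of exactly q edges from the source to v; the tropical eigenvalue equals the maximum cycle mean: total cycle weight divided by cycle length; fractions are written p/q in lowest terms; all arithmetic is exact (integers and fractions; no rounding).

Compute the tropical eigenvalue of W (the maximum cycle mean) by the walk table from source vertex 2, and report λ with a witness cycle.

q=0: [-∞, 0, -∞, -∞, -∞]
q=1: [-9, -18, 7, 4, 0]
q=2: [15, -12, 6, 1, 11]
q=3: [14, 3, 23, 18, 16]
q=4: [31, 2, 22, 17, 25]
q=5: [30, 19, 39, 34, 30]
Optimal cycle mean attained by: cycle 1->3->1, total 8 + 8, length 2.
Answer: λ = 8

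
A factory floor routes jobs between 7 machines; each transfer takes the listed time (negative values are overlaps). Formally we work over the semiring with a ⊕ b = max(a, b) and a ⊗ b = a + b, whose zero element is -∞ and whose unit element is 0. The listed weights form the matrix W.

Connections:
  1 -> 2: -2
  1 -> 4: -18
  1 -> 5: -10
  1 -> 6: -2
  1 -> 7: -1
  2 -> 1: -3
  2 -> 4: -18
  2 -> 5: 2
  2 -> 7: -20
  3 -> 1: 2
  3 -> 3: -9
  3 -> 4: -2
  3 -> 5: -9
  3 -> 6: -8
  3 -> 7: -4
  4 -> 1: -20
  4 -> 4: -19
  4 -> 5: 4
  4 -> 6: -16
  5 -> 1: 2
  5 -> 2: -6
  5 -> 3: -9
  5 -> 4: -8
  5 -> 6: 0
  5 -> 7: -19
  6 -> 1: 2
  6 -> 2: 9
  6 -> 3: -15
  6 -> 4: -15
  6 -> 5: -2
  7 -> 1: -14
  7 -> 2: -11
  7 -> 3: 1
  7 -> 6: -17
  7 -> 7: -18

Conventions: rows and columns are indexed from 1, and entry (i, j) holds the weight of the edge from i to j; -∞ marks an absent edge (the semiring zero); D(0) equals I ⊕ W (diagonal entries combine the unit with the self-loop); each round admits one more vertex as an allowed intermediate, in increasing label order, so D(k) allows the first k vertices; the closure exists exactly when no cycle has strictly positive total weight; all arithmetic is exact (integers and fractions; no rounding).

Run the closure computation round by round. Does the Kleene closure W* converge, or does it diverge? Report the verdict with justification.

D(0):
  [0, -2, -∞, -18, -10, -2, -1]
  [-3, 0, -∞, -18, 2, -∞, -20]
  [2, -∞, 0, -2, -9, -8, -4]
  [-20, -∞, -∞, 0, 4, -16, -∞]
  [2, -6, -9, -8, 0, 0, -19]
  [2, 9, -15, -15, -2, 0, -∞]
  [-14, -11, 1, -∞, -∞, -17, 0]
D(1):
  [0, -2, -∞, -18, -10, -2, -1]
  [-3, 0, -∞, -18, 2, -5, -4]
  [2, 0, 0, -2, -8, 0, 1]
  [-20, -22, -∞, 0, 4, -16, -21]
  [2, 0, -9, -8, 0, 0, 1]
  [2, 9, -15, -15, -2, 0, 1]
  [-14, -11, 1, -32, -24, -16, 0]
Detection: at round 2, diagonal entry (5, 5) turns strictly positive.
Key observation: the cycle 5->1->2->5 has total weight 2 + (-2) + 2, which is strictly positive.
Answer: DIVERGES — positive cycle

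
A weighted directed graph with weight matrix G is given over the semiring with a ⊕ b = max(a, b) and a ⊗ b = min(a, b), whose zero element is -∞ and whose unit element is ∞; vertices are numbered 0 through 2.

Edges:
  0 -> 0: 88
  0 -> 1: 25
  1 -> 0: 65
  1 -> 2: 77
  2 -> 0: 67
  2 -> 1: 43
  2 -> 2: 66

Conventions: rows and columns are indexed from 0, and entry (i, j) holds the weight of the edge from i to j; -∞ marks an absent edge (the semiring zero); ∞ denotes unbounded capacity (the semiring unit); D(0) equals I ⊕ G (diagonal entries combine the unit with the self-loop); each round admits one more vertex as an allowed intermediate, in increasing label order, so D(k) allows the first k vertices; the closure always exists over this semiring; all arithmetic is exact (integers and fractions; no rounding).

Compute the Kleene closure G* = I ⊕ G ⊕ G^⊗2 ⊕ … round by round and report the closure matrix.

D(0):
  [∞, 25, -∞]
  [65, ∞, 77]
  [67, 43, ∞]
D(1):
  [∞, 25, -∞]
  [65, ∞, 77]
  [67, 43, ∞]
D(2):
  [∞, 25, 25]
  [65, ∞, 77]
  [67, 43, ∞]
D(3):
  [∞, 25, 25]
  [67, ∞, 77]
  [67, 43, ∞]
Answer: G* = [[∞, 25, 25], [67, ∞, 77], [67, 43, ∞]]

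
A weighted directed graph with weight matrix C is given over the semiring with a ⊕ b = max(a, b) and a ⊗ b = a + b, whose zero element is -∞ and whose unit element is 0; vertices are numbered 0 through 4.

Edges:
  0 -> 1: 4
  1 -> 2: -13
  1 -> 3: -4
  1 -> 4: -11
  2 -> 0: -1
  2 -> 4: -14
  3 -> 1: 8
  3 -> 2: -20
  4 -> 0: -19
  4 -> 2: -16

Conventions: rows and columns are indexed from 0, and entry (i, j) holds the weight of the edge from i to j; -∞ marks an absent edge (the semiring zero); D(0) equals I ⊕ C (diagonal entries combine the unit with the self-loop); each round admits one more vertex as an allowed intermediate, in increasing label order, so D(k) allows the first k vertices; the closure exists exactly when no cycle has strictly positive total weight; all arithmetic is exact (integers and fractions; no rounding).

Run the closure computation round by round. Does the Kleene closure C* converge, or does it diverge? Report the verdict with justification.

D(0):
  [0, 4, -∞, -∞, -∞]
  [-∞, 0, -13, -4, -11]
  [-1, -∞, 0, -∞, -14]
  [-∞, 8, -20, 0, -∞]
  [-19, -∞, -16, -∞, 0]
D(1):
  [0, 4, -∞, -∞, -∞]
  [-∞, 0, -13, -4, -11]
  [-1, 3, 0, -∞, -14]
  [-∞, 8, -20, 0, -∞]
  [-19, -15, -16, -∞, 0]
Detection: at round 2, diagonal entry (3, 3) turns strictly positive.
Key observation: the cycle 3->1->3 has total weight 8 + (-4), which is strictly positive.
Answer: DIVERGES — positive cycle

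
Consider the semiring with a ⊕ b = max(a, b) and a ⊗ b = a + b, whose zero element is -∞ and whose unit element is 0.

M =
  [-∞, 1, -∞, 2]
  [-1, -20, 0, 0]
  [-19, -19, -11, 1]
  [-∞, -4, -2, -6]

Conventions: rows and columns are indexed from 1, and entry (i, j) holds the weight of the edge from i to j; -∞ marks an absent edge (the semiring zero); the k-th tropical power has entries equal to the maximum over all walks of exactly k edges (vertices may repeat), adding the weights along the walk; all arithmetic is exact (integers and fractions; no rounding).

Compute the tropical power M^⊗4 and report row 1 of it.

M^⊗2:
  [0, -2, 1, 1]
  [-19, 0, -2, 1]
  [-20, -3, -1, -5]
  [-5, -10, -4, -1]
M^⊗3:
  [-3, 1, -1, 2]
  [-1, -3, 0, 0]
  [-4, -9, -3, 0]
  [-11, -4, -3, -3]
M^⊗4:
  [0, -2, 1, 1]
  [-4, 0, -2, 1]
  [-10, -3, -2, -2]
  [-5, -7, -4, -2]
Answer: row 1 of M^⊗4 = [0, -2, 1, 1]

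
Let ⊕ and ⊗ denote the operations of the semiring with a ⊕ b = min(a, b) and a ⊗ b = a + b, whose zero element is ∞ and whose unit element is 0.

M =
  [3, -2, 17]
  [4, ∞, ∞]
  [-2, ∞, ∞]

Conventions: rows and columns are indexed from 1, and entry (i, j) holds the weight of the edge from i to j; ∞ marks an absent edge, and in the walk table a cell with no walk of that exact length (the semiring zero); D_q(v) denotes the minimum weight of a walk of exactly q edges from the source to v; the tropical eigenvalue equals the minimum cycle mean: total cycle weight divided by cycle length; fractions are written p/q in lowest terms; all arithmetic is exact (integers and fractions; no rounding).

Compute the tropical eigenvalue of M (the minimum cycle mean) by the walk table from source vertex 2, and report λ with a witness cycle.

q=0: [∞, 0, ∞]
q=1: [4, ∞, ∞]
q=2: [7, 2, 21]
q=3: [6, 5, 24]
Optimal cycle mean attained by: cycle 1->2->1, total (-2) + 4, length 2.
Answer: λ = 1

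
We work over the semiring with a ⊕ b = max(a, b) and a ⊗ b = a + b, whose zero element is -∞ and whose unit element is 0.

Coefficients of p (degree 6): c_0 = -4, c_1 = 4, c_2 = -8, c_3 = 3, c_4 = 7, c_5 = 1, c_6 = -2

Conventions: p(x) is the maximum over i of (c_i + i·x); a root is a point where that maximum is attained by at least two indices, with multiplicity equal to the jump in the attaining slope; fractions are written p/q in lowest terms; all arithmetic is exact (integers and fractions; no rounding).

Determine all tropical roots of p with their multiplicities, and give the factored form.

hull edge (i=0, c=-4) to (i=1, c=4): slope 8, span 1
hull edge (i=1, c=4) to (i=4, c=7): slope 1, span 3
hull edge (i=4, c=7) to (i=6, c=-2): slope -9/2, span 2
Factored form: p(x) = -2 ⊗ (x ⊕ (-8)) ⊗ (x ⊕ (-1)) ⊗ (x ⊕ (-1)) ⊗ (x ⊕ (-1)) ⊗ (x ⊕ 9/2) ⊗ (x ⊕ 9/2)
Answer: roots = -8 (mult 1), -1 (mult 3), 9/2 (mult 2)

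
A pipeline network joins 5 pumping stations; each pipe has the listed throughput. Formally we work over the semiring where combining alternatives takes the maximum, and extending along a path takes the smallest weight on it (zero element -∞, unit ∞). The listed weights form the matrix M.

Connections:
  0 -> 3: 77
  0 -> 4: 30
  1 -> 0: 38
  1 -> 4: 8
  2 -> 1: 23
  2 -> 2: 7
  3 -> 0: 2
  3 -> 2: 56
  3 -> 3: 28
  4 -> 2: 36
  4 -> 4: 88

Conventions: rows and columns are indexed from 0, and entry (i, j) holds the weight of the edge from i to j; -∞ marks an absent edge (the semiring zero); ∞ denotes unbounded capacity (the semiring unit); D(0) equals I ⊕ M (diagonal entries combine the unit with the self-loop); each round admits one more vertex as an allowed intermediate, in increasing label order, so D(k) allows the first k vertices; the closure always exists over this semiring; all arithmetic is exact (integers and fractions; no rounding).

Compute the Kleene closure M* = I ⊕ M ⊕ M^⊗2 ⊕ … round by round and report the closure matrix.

D(0):
  [∞, -∞, -∞, 77, 30]
  [38, ∞, -∞, -∞, 8]
  [-∞, 23, ∞, -∞, -∞]
  [2, -∞, 56, ∞, -∞]
  [-∞, -∞, 36, -∞, ∞]
D(1):
  [∞, -∞, -∞, 77, 30]
  [38, ∞, -∞, 38, 30]
  [-∞, 23, ∞, -∞, -∞]
  [2, -∞, 56, ∞, 2]
  [-∞, -∞, 36, -∞, ∞]
D(2):
  [∞, -∞, -∞, 77, 30]
  [38, ∞, -∞, 38, 30]
  [23, 23, ∞, 23, 23]
  [2, -∞, 56, ∞, 2]
  [-∞, -∞, 36, -∞, ∞]
D(3):
  [∞, -∞, -∞, 77, 30]
  [38, ∞, -∞, 38, 30]
  [23, 23, ∞, 23, 23]
  [23, 23, 56, ∞, 23]
  [23, 23, 36, 23, ∞]
D(4):
  [∞, 23, 56, 77, 30]
  [38, ∞, 38, 38, 30]
  [23, 23, ∞, 23, 23]
  [23, 23, 56, ∞, 23]
  [23, 23, 36, 23, ∞]
D(5):
  [∞, 23, 56, 77, 30]
  [38, ∞, 38, 38, 30]
  [23, 23, ∞, 23, 23]
  [23, 23, 56, ∞, 23]
  [23, 23, 36, 23, ∞]
Answer: M* = [[∞, 23, 56, 77, 30], [38, ∞, 38, 38, 30], [23, 23, ∞, 23, 23], [23, 23, 56, ∞, 23], [23, 23, 36, 23, ∞]]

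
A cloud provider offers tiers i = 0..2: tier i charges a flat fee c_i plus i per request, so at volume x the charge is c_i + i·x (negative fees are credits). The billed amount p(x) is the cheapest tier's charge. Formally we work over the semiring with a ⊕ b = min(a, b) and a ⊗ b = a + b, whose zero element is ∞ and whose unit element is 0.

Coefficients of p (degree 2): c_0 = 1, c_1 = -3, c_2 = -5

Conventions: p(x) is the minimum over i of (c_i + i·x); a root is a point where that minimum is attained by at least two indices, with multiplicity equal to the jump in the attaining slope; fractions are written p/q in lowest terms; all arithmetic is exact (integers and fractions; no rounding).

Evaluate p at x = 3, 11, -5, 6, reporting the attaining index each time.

p(3) = min(1+0·3=1, -3+1·3=0, -5+2·3=1) = 0 (attained by i=1)
p(11) = min(1+0·11=1, -3+1·11=8, -5+2·11=17) = 1 (attained by i=0)
p(-5) = min(1+0·(-5)=1, -3+1·(-5)=-8, -5+2·(-5)=-15) = -15 (attained by i=2)
p(6) = min(1+0·6=1, -3+1·6=3, -5+2·6=7) = 1 (attained by i=0)
Answer: p(3) = 0; p(11) = 1; p(-5) = -15; p(6) = 1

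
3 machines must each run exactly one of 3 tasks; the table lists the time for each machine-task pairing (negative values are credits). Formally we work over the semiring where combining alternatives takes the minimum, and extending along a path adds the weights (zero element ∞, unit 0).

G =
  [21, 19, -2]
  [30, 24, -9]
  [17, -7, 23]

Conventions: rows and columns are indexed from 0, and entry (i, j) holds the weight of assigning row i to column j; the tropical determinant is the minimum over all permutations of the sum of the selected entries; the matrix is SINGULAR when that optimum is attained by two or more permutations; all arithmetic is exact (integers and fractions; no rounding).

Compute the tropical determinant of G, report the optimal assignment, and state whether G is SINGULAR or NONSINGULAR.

σ = (0, 1, 2): 21 + 24 + 23 = 68
σ = (0, 2, 1): 21 + (-9) + (-7) = 5
σ = (1, 0, 2): 19 + 30 + 23 = 72
σ = (1, 2, 0): 19 + (-9) + 17 = 27
σ = (2, 0, 1): (-2) + 30 + (-7) = 21
σ = (2, 1, 0): (-2) + 24 + 17 = 39
Optimal value attained by: σ = (0, 2, 1).
Answer: det⊕(G) = 5; verdict: NONSINGULAR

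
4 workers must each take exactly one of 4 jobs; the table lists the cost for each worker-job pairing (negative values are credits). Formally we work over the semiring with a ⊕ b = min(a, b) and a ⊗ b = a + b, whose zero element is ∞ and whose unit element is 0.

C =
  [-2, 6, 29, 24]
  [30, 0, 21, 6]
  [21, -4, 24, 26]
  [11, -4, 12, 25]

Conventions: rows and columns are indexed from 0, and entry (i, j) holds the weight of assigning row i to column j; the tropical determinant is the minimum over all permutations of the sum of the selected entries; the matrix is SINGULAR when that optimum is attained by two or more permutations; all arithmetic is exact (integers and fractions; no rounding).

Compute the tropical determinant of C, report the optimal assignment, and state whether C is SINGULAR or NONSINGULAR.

σ = (0, 1, 2, 3): (-2) + 0 + 24 + 25 = 47
σ = (0, 1, 3, 2): (-2) + 0 + 26 + 12 = 36
σ = (0, 2, 1, 3): (-2) + 21 + (-4) + 25 = 40
σ = (0, 2, 3, 1): (-2) + 21 + 26 + (-4) = 41
σ = (0, 3, 1, 2): (-2) + 6 + (-4) + 12 = 12
σ = (0, 3, 2, 1): (-2) + 6 + 24 + (-4) = 24
σ = (1, 0, 2, 3): 6 + 30 + 24 + 25 = 85
σ = (1, 0, 3, 2): 6 + 30 + 26 + 12 = 74
σ = (1, 2, 0, 3): 6 + 21 + 21 + 25 = 73
σ = (1, 2, 3, 0): 6 + 21 + 26 + 11 = 64
σ = (1, 3, 0, 2): 6 + 6 + 21 + 12 = 45
σ = (1, 3, 2, 0): 6 + 6 + 24 + 11 = 47
σ = (2, 0, 1, 3): 29 + 30 + (-4) + 25 = 80
σ = (2, 0, 3, 1): 29 + 30 + 26 + (-4) = 81
σ = (2, 1, 0, 3): 29 + 0 + 21 + 25 = 75
σ = (2, 1, 3, 0): 29 + 0 + 26 + 11 = 66
σ = (2, 3, 0, 1): 29 + 6 + 21 + (-4) = 52
σ = (2, 3, 1, 0): 29 + 6 + (-4) + 11 = 42
σ = (3, 0, 1, 2): 24 + 30 + (-4) + 12 = 62
σ = (3, 0, 2, 1): 24 + 30 + 24 + (-4) = 74
σ = (3, 1, 0, 2): 24 + 0 + 21 + 12 = 57
σ = (3, 1, 2, 0): 24 + 0 + 24 + 11 = 59
σ = (3, 2, 0, 1): 24 + 21 + 21 + (-4) = 62
σ = (3, 2, 1, 0): 24 + 21 + (-4) + 11 = 52
Optimal value attained by: σ = (0, 3, 1, 2).
Answer: det⊕(C) = 12; verdict: NONSINGULAR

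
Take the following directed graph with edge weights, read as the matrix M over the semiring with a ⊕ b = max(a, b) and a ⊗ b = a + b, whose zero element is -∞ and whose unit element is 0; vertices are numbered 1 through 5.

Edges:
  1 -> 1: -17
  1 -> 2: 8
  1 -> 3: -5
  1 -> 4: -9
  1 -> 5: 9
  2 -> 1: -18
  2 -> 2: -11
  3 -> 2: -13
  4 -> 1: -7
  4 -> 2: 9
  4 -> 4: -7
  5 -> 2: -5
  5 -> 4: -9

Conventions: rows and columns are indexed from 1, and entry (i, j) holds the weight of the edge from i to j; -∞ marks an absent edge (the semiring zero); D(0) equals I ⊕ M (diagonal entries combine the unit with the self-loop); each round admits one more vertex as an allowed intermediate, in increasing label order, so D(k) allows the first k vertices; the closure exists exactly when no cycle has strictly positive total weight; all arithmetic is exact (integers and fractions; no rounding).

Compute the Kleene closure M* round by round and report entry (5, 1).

D(0):
  [0, 8, -5, -9, 9]
  [-18, 0, -∞, -∞, -∞]
  [-∞, -13, 0, -∞, -∞]
  [-7, 9, -∞, 0, -∞]
  [-∞, -5, -∞, -9, 0]
D(1):
  [0, 8, -5, -9, 9]
  [-18, 0, -23, -27, -9]
  [-∞, -13, 0, -∞, -∞]
  [-7, 9, -12, 0, 2]
  [-∞, -5, -∞, -9, 0]
D(2):
  [0, 8, -5, -9, 9]
  [-18, 0, -23, -27, -9]
  [-31, -13, 0, -40, -22]
  [-7, 9, -12, 0, 2]
  [-23, -5, -28, -9, 0]
D(3):
  [0, 8, -5, -9, 9]
  [-18, 0, -23, -27, -9]
  [-31, -13, 0, -40, -22]
  [-7, 9, -12, 0, 2]
  [-23, -5, -28, -9, 0]
D(4):
  [0, 8, -5, -9, 9]
  [-18, 0, -23, -27, -9]
  [-31, -13, 0, -40, -22]
  [-7, 9, -12, 0, 2]
  [-16, 0, -21, -9, 0]
D(5):
  [0, 9, -5, 0, 9]
  [-18, 0, -23, -18, -9]
  [-31, -13, 0, -31, -22]
  [-7, 9, -12, 0, 2]
  [-16, 0, -21, -9, 0]
Answer: M*[5][1] = -16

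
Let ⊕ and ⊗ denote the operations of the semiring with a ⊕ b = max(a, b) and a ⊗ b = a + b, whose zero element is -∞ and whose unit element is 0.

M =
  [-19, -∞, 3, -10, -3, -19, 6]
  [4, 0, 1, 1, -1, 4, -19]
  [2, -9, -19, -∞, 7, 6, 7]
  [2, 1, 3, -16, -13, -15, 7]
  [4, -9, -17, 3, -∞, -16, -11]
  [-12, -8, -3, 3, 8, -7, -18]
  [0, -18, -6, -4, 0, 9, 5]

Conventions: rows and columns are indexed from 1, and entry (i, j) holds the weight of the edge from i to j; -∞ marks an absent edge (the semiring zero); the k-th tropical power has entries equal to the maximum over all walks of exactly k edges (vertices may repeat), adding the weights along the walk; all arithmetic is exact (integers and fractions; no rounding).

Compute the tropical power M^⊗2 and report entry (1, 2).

M^⊗2:
  [6, -6, 0, 2, 10, 15, 11]
  [4, 2, 7, 7, 12, 7, 10]
  [11, -2, 5, 10, 14, 16, 12]
  [7, 1, 5, 3, 10, 16, 12]
  [5, 4, 7, -6, 1, -2, 10]
  [12, 4, 6, 11, 4, 3, 10]
  [5, 1, 6, 12, 17, 14, 10]
Key observation: the optimum is the walk 1->3->2, with weight 3 + (-9) = -6.
Optimal value attained by: walk 1->3->2.
Answer: (M^⊗2)[1][2] = -6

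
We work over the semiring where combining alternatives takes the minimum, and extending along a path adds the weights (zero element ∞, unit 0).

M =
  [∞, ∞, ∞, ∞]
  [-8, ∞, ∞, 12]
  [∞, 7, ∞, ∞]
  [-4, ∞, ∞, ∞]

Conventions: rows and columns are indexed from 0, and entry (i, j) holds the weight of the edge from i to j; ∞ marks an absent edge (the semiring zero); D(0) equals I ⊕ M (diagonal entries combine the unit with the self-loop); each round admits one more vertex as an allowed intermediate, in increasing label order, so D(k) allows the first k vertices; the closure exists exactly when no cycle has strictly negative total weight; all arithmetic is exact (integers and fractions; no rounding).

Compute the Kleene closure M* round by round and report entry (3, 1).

D(0):
  [0, ∞, ∞, ∞]
  [-8, 0, ∞, 12]
  [∞, 7, 0, ∞]
  [-4, ∞, ∞, 0]
D(1):
  [0, ∞, ∞, ∞]
  [-8, 0, ∞, 12]
  [∞, 7, 0, ∞]
  [-4, ∞, ∞, 0]
D(2):
  [0, ∞, ∞, ∞]
  [-8, 0, ∞, 12]
  [-1, 7, 0, 19]
  [-4, ∞, ∞, 0]
D(3):
  [0, ∞, ∞, ∞]
  [-8, 0, ∞, 12]
  [-1, 7, 0, 19]
  [-4, ∞, ∞, 0]
D(4):
  [0, ∞, ∞, ∞]
  [-8, 0, ∞, 12]
  [-1, 7, 0, 19]
  [-4, ∞, ∞, 0]
Answer: M*[3][1] = ∞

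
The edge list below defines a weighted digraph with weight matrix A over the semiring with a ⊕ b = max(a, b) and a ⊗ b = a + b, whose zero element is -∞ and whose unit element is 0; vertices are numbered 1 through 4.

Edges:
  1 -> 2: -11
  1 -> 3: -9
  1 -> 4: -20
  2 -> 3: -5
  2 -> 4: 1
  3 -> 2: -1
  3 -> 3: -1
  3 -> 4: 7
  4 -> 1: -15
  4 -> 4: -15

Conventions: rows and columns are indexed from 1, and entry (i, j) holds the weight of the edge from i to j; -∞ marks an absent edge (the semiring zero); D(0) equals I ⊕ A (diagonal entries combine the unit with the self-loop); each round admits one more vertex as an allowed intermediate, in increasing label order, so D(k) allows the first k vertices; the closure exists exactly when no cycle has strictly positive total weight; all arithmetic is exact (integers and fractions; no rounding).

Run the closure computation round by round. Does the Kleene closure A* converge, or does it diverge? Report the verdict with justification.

D(0):
  [0, -11, -9, -20]
  [-∞, 0, -5, 1]
  [-∞, -1, 0, 7]
  [-15, -∞, -∞, 0]
D(1):
  [0, -11, -9, -20]
  [-∞, 0, -5, 1]
  [-∞, -1, 0, 7]
  [-15, -26, -24, 0]
D(2):
  [0, -11, -9, -10]
  [-∞, 0, -5, 1]
  [-∞, -1, 0, 7]
  [-15, -26, -24, 0]
D(3):
  [0, -10, -9, -2]
  [-∞, 0, -5, 2]
  [-∞, -1, 0, 7]
  [-15, -25, -24, 0]
D(4):
  [0, -10, -9, -2]
  [-13, 0, -5, 2]
  [-8, -1, 0, 7]
  [-15, -25, -24, 0]
Key observation: every diagonal entry stays at the unit through all rounds, so no improving cycle exists.
Answer: CONVERGES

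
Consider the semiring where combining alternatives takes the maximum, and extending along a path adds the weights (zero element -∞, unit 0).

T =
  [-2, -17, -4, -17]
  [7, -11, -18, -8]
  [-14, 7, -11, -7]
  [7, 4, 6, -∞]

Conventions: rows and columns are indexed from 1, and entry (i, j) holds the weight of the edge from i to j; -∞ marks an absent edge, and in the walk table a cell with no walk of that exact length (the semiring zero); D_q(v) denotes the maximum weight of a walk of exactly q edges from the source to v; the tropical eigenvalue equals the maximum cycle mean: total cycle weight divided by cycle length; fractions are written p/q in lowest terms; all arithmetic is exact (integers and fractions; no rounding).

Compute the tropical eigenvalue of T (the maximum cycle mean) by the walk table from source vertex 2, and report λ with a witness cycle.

q=0: [-∞, 0, -∞, -∞]
q=1: [7, -11, -18, -8]
q=2: [5, -4, 3, -10]
q=3: [3, 10, 1, -4]
q=4: [17, 8, 2, 2]
Optimal cycle mean attained by: cycle 1->3->2->1, total (-4) + 7 + 7, length 3.
Answer: λ = 10/3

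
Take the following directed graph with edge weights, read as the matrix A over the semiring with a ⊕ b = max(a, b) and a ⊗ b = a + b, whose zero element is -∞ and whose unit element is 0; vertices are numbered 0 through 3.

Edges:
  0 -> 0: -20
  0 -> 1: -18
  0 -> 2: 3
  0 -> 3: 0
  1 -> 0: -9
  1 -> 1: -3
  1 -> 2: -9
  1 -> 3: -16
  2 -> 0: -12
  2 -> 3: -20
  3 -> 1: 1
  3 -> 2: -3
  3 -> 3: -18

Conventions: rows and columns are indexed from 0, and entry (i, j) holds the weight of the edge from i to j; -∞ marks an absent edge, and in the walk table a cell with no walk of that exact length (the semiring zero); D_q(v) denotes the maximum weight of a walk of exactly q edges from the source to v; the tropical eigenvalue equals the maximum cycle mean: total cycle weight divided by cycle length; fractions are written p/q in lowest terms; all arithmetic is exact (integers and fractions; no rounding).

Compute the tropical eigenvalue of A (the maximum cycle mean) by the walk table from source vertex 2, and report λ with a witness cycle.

q=0: [-∞, -∞, 0, -∞]
q=1: [-12, -∞, -∞, -20]
q=2: [-32, -19, -9, -12]
q=3: [-21, -11, -15, -29]
q=4: [-20, -14, -18, -21]
Optimal cycle mean attained by: cycle 0->3->1->0, total 0 + 1 + (-9), length 3.
Answer: λ = -8/3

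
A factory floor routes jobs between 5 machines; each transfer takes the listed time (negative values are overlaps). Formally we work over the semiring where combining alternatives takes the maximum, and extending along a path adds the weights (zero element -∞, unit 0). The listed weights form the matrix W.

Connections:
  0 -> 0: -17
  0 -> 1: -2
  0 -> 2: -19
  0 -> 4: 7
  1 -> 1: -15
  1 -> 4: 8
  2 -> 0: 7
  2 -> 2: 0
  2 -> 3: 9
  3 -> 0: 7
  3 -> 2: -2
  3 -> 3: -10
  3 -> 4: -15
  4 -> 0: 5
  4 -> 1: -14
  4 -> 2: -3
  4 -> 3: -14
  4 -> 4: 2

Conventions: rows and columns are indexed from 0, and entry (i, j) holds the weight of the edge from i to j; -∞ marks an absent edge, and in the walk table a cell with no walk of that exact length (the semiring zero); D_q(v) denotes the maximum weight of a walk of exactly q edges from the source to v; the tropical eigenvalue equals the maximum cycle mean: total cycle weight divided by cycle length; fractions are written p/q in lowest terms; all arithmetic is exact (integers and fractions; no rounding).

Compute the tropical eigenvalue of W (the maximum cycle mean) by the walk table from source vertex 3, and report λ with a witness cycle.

q=0: [-∞, -∞, -∞, 0, -∞]
q=1: [7, -∞, -2, -10, -15]
q=2: [5, 5, -2, 7, 14]
q=3: [19, 3, 11, 7, 16]
q=4: [21, 17, 13, 20, 26]
q=5: [31, 19, 23, 22, 28]
Optimal cycle mean attained by: cycle 0->4->0, total 7 + 5, length 2.
Answer: λ = 6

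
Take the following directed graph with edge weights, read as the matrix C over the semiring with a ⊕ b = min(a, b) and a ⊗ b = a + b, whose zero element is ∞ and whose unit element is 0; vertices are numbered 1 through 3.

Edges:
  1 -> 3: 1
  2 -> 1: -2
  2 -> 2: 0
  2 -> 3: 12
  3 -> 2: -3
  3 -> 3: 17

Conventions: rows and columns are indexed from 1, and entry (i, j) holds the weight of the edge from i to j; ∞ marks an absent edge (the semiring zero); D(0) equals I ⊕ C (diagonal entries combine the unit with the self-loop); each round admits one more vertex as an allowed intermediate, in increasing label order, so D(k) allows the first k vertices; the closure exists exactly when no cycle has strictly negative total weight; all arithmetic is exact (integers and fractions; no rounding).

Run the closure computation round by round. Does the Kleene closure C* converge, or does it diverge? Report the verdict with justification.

D(0):
  [0, ∞, 1]
  [-2, 0, 12]
  [∞, -3, 0]
D(1):
  [0, ∞, 1]
  [-2, 0, -1]
  [∞, -3, 0]
Detection: at round 2, diagonal entry (3, 3) turns strictly negative.
Key observation: the cycle 3->2->1->3 has total weight (-3) + (-2) + 1, which is strictly negative.
Answer: DIVERGES — negative cycle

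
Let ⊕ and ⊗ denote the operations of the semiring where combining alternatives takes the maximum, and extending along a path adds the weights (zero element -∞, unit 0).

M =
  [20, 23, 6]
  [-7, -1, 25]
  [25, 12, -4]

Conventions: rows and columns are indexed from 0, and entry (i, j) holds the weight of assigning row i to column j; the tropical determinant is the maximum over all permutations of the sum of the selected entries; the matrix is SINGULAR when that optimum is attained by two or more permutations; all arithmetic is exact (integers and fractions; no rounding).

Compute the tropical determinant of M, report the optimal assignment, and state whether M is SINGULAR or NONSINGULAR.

σ = (0, 1, 2): 20 + (-1) + (-4) = 15
σ = (0, 2, 1): 20 + 25 + 12 = 57
σ = (1, 0, 2): 23 + (-7) + (-4) = 12
σ = (1, 2, 0): 23 + 25 + 25 = 73
σ = (2, 0, 1): 6 + (-7) + 12 = 11
σ = (2, 1, 0): 6 + (-1) + 25 = 30
Optimal value attained by: σ = (1, 2, 0).
Answer: det⊕(M) = 73; verdict: NONSINGULAR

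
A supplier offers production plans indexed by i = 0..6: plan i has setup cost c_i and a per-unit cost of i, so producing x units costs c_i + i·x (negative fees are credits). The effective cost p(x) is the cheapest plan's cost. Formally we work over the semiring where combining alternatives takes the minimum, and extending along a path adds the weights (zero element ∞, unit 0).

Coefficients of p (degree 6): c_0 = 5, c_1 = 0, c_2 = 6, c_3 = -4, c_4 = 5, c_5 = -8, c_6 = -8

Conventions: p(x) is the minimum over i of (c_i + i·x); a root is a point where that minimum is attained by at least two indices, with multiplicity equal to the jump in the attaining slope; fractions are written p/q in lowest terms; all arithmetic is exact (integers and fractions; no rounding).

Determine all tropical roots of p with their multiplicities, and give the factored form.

hull edge (i=0, c=5) to (i=1, c=0): slope -5, span 1
hull edge (i=1, c=0) to (i=5, c=-8): slope -2, span 4
hull edge (i=5, c=-8) to (i=6, c=-8): slope 0, span 1
Factored form: p(x) = -8 ⊗ (x ⊕ 0) ⊗ (x ⊕ 2) ⊗ (x ⊕ 2) ⊗ (x ⊕ 2) ⊗ (x ⊕ 2) ⊗ (x ⊕ 5)
Answer: roots = 0 (mult 1), 2 (mult 4), 5 (mult 1)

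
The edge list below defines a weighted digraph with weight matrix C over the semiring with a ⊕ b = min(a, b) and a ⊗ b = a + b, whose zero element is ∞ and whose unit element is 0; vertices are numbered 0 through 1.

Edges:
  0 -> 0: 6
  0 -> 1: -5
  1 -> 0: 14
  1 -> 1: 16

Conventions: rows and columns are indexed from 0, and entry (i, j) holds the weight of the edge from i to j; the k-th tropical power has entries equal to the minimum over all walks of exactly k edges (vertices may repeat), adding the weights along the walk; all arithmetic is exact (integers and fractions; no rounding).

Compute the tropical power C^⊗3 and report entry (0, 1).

C^⊗2:
  [9, 1]
  [20, 9]
C^⊗3:
  [15, 4]
  [23, 15]
Key observation: the optimum is the walk 0->1->0->1, with weight (-5) + 14 + (-5) = 4.
Optimal value attained by: walk 0->1->0->1.
Answer: (C^⊗3)[0][1] = 4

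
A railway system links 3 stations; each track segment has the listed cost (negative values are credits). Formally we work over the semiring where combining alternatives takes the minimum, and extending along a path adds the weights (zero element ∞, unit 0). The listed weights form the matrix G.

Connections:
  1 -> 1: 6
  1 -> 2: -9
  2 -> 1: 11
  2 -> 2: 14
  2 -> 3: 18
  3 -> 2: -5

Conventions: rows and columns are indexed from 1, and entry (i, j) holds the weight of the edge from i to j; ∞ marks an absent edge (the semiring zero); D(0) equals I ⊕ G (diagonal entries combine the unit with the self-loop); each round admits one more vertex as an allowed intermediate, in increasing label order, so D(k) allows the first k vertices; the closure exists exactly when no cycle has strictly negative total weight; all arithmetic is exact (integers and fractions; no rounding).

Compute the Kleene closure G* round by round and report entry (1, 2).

D(0):
  [0, -9, ∞]
  [11, 0, 18]
  [∞, -5, 0]
D(1):
  [0, -9, ∞]
  [11, 0, 18]
  [∞, -5, 0]
D(2):
  [0, -9, 9]
  [11, 0, 18]
  [6, -5, 0]
D(3):
  [0, -9, 9]
  [11, 0, 18]
  [6, -5, 0]
Answer: G*[1][2] = -9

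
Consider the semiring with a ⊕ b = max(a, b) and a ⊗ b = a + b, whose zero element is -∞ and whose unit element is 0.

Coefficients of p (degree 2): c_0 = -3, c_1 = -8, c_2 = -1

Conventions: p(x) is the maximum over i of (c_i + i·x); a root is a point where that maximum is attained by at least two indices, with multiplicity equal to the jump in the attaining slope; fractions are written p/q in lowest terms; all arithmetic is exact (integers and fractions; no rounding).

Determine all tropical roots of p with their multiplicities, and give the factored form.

hull edge (i=0, c=-3) to (i=2, c=-1): slope 1, span 2
Factored form: p(x) = -1 ⊗ (x ⊕ (-1)) ⊗ (x ⊕ (-1))
Answer: roots = -1 (mult 2)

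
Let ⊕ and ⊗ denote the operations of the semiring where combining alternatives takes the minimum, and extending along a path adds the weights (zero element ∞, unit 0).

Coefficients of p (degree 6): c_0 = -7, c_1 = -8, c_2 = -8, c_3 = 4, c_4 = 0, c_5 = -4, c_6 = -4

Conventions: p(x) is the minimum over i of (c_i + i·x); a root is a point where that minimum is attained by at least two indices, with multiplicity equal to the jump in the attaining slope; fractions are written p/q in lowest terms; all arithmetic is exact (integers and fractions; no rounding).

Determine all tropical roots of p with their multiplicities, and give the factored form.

hull edge (i=0, c=-7) to (i=1, c=-8): slope -1, span 1
hull edge (i=1, c=-8) to (i=2, c=-8): slope 0, span 1
hull edge (i=2, c=-8) to (i=6, c=-4): slope 1, span 4
Factored form: p(x) = -4 ⊗ (x ⊕ (-1)) ⊗ (x ⊕ (-1)) ⊗ (x ⊕ (-1)) ⊗ (x ⊕ (-1)) ⊗ (x ⊕ 0) ⊗ (x ⊕ 1)
Answer: roots = -1 (mult 4), 0 (mult 1), 1 (mult 1)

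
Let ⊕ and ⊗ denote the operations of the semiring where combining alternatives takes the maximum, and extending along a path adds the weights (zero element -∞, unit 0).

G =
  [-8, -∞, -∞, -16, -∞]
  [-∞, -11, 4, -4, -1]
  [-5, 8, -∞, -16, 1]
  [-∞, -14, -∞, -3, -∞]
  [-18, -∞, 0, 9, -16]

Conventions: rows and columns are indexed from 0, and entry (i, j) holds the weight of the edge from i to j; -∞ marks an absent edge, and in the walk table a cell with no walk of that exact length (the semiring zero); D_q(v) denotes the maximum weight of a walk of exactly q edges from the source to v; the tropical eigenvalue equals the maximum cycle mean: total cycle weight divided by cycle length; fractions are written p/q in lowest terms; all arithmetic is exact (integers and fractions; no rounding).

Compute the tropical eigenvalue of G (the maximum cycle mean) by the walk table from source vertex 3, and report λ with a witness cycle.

q=0: [-∞, -∞, -∞, 0, -∞]
q=1: [-∞, -14, -∞, -3, -∞]
q=2: [-∞, -17, -10, -6, -15]
q=3: [-15, -2, -13, -6, -9]
q=4: [-18, -5, 2, 0, -3]
q=5: [-3, 10, -1, 6, 3]
Optimal cycle mean attained by: cycle 1->2->1, total 4 + 8, length 2.
Answer: λ = 6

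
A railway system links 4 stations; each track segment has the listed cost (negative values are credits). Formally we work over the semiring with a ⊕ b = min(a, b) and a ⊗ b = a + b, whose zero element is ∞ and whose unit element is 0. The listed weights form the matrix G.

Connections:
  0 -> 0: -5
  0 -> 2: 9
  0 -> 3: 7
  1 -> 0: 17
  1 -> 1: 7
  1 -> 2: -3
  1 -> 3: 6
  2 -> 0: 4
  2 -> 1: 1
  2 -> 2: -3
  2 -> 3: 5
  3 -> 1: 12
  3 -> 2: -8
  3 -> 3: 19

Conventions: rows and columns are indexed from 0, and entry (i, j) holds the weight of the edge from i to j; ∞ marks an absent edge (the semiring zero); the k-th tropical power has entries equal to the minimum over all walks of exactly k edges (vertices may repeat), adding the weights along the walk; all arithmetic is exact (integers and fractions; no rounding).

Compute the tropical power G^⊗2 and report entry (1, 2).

G^⊗2:
  [-10, 10, -1, 2]
  [1, -2, -6, 2]
  [-1, -2, -6, 2]
  [-4, -7, -11, -3]
Key observation: the optimum is the walk 1->2->2, with weight (-3) + (-3) = -6.
Optimal value attained by: walk 1->2->2.
Answer: (G^⊗2)[1][2] = -6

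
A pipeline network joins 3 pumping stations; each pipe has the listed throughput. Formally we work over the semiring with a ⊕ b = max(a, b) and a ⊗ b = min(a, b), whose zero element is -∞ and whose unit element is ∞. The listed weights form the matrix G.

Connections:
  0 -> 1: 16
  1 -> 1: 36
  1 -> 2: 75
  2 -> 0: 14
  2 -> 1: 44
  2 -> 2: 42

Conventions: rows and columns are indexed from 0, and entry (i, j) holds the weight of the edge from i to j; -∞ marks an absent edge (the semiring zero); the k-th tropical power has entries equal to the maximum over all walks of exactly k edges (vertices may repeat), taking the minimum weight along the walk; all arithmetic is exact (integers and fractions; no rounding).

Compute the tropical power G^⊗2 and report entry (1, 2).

G^⊗2:
  [-∞, 16, 16]
  [14, 44, 42]
  [14, 42, 44]
Key observation: the optimum is the walk 1->2->2, with weight 75 min 42 = 42.
Optimal value attained by: walk 1->2->2.
Answer: (G^⊗2)[1][2] = 42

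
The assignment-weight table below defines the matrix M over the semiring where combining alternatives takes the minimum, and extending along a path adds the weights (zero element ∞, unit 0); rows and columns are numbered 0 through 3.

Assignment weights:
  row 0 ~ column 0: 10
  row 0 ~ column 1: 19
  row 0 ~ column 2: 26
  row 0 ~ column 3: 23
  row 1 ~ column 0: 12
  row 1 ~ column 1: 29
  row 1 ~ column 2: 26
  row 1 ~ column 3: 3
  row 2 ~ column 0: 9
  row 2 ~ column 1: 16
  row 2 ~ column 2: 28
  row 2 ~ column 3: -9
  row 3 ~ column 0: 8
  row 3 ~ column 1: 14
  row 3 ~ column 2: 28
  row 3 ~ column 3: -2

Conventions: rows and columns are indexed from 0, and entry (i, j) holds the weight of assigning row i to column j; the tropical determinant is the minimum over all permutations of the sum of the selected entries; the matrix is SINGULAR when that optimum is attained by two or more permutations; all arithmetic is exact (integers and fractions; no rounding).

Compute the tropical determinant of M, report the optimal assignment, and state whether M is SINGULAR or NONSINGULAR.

σ = (0, 1, 2, 3): 10 + 29 + 28 + (-2) = 65
σ = (0, 1, 3, 2): 10 + 29 + (-9) + 28 = 58
σ = (0, 2, 1, 3): 10 + 26 + 16 + (-2) = 50
σ = (0, 2, 3, 1): 10 + 26 + (-9) + 14 = 41
σ = (0, 3, 1, 2): 10 + 3 + 16 + 28 = 57
σ = (0, 3, 2, 1): 10 + 3 + 28 + 14 = 55
σ = (1, 0, 2, 3): 19 + 12 + 28 + (-2) = 57
σ = (1, 0, 3, 2): 19 + 12 + (-9) + 28 = 50
σ = (1, 2, 0, 3): 19 + 26 + 9 + (-2) = 52
σ = (1, 2, 3, 0): 19 + 26 + (-9) + 8 = 44
σ = (1, 3, 0, 2): 19 + 3 + 9 + 28 = 59
σ = (1, 3, 2, 0): 19 + 3 + 28 + 8 = 58
σ = (2, 0, 1, 3): 26 + 12 + 16 + (-2) = 52
σ = (2, 0, 3, 1): 26 + 12 + (-9) + 14 = 43
σ = (2, 1, 0, 3): 26 + 29 + 9 + (-2) = 62
σ = (2, 1, 3, 0): 26 + 29 + (-9) + 8 = 54
σ = (2, 3, 0, 1): 26 + 3 + 9 + 14 = 52
σ = (2, 3, 1, 0): 26 + 3 + 16 + 8 = 53
σ = (3, 0, 1, 2): 23 + 12 + 16 + 28 = 79
σ = (3, 0, 2, 1): 23 + 12 + 28 + 14 = 77
σ = (3, 1, 0, 2): 23 + 29 + 9 + 28 = 89
σ = (3, 1, 2, 0): 23 + 29 + 28 + 8 = 88
σ = (3, 2, 0, 1): 23 + 26 + 9 + 14 = 72
σ = (3, 2, 1, 0): 23 + 26 + 16 + 8 = 73
Optimal value attained by: σ = (0, 2, 3, 1).
Answer: det⊕(M) = 41; verdict: NONSINGULAR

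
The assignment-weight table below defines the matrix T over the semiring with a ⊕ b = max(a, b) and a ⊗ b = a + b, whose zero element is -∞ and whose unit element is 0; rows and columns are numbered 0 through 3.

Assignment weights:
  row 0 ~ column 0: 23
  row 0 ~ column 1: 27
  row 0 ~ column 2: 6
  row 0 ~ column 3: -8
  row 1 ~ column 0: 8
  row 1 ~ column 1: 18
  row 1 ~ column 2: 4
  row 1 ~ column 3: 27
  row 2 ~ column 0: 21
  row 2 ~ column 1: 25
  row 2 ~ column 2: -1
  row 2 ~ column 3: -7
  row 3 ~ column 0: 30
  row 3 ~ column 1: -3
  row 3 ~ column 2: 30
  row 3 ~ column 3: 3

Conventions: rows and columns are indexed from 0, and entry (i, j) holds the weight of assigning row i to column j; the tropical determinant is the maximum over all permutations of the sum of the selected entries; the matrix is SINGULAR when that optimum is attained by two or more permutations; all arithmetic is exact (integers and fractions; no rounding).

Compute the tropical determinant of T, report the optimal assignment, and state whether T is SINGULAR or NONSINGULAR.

σ = (0, 1, 2, 3): 23 + 18 + (-1) + 3 = 43
σ = (0, 1, 3, 2): 23 + 18 + (-7) + 30 = 64
σ = (0, 2, 1, 3): 23 + 4 + 25 + 3 = 55
σ = (0, 2, 3, 1): 23 + 4 + (-7) + (-3) = 17
σ = (0, 3, 1, 2): 23 + 27 + 25 + 30 = 105
σ = (0, 3, 2, 1): 23 + 27 + (-1) + (-3) = 46
σ = (1, 0, 2, 3): 27 + 8 + (-1) + 3 = 37
σ = (1, 0, 3, 2): 27 + 8 + (-7) + 30 = 58
σ = (1, 2, 0, 3): 27 + 4 + 21 + 3 = 55
σ = (1, 2, 3, 0): 27 + 4 + (-7) + 30 = 54
σ = (1, 3, 0, 2): 27 + 27 + 21 + 30 = 105
σ = (1, 3, 2, 0): 27 + 27 + (-1) + 30 = 83
σ = (2, 0, 1, 3): 6 + 8 + 25 + 3 = 42
σ = (2, 0, 3, 1): 6 + 8 + (-7) + (-3) = 4
σ = (2, 1, 0, 3): 6 + 18 + 21 + 3 = 48
σ = (2, 1, 3, 0): 6 + 18 + (-7) + 30 = 47
σ = (2, 3, 0, 1): 6 + 27 + 21 + (-3) = 51
σ = (2, 3, 1, 0): 6 + 27 + 25 + 30 = 88
σ = (3, 0, 1, 2): (-8) + 8 + 25 + 30 = 55
σ = (3, 0, 2, 1): (-8) + 8 + (-1) + (-3) = -4
σ = (3, 1, 0, 2): (-8) + 18 + 21 + 30 = 61
σ = (3, 1, 2, 0): (-8) + 18 + (-1) + 30 = 39
σ = (3, 2, 0, 1): (-8) + 4 + 21 + (-3) = 14
σ = (3, 2, 1, 0): (-8) + 4 + 25 + 30 = 51
Optimal value attained by: σ = (0, 3, 1, 2).
Answer: det⊕(T) = 105; verdict: SINGULAR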